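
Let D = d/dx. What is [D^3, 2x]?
6D^{2}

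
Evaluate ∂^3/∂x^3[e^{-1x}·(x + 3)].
- x e^{- x}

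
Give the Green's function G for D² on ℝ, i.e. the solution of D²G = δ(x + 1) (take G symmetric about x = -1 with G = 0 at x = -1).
\frac{|x + 1|}{2}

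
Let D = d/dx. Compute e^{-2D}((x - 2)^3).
x^{3} - 12 x^{2} + 48 x - 64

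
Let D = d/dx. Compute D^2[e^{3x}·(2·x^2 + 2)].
\left(18 x^{2} + 24 x + 22\right) e^{3 x}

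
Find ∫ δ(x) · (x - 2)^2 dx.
4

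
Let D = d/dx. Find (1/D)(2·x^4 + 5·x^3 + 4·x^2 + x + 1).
\frac{2 x^{5}}{5} + \frac{5 x^{4}}{4} + \frac{4 x^{3}}{3} + \frac{x^{2}}{2} + x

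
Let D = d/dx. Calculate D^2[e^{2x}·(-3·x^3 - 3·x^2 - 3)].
\left(- 12 x^{3} - 48 x^{2} - 42 x - 18\right) e^{2 x}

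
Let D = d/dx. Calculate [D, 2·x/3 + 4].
\frac{2}{3}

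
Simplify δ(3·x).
\frac{\delta(x)}{3}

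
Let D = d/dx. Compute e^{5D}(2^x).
2^{x + 5}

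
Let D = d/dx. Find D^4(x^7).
840 x^{3}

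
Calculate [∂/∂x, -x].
-1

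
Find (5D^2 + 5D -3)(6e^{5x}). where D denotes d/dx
882 e^{5 x}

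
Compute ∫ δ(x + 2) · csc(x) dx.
- \csc{\left(2 \right)}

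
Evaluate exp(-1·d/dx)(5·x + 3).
5 x - 2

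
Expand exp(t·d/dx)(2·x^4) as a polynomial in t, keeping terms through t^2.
2 x^{2} \left(6 t^{2} + 4 t x + x^{2}\right)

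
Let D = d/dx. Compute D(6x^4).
24 x^{3}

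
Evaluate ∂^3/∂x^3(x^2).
0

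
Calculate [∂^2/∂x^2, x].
2\frac{d}{dx}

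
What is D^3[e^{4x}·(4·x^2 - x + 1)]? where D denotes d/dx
\left(256 x^{2} + 320 x + 112\right) e^{4 x}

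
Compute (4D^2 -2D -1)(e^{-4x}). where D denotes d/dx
71 e^{- 4 x}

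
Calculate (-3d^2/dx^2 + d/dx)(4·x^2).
8 x - 24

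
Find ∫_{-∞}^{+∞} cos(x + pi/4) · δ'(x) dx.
\frac{\sqrt{2}}{2}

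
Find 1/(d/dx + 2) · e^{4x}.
\frac{e^{4 x}}{6}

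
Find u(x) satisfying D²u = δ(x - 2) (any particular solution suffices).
\frac{|x - 2|}{2}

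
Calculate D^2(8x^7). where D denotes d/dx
336 x^{5}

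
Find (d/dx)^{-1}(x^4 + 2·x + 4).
\frac{x^{5}}{5} + x^{2} + 4 x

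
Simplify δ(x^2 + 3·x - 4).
\frac{\delta(x - 1) + \delta(x + 4)}{5}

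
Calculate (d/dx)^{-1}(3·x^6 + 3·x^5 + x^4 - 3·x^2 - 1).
\frac{3 x^{7}}{7} + \frac{x^{6}}{2} + \frac{x^{5}}{5} - x^{3} - x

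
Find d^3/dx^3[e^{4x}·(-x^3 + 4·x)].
\left(- 64 x^{3} - 144 x^{2} + 184 x + 186\right) e^{4 x}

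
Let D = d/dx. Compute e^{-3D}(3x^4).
3 x^{4} - 36 x^{3} + 162 x^{2} - 324 x + 243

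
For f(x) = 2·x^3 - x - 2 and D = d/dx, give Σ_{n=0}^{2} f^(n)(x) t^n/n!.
6 t^{2} x + t \left(6 x^{2} - 1\right) + 2 x^{3} - x - 2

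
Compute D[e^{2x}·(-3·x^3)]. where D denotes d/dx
x^{2} \left(- 6 x - 9\right) e^{2 x}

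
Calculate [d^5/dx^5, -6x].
-30\frac{d^{4}}{dx^{4}}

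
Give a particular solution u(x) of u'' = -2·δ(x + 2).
-|x + 2|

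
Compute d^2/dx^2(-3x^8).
- 168 x^{6}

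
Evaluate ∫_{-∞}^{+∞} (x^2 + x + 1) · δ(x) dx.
1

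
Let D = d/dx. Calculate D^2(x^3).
6 x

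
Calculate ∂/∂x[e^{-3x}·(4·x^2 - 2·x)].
2 \left(- 6 x^{2} + 7 x - 1\right) e^{- 3 x}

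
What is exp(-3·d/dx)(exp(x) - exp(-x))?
- e^{3 - x} + e^{x - 3}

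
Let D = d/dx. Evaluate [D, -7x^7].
- 49 x^{6}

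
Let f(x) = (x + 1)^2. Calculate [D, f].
2 x + 2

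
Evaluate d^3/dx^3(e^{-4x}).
- 64 e^{- 4 x}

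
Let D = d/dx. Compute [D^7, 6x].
42D^{6}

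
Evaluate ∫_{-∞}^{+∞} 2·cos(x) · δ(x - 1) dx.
2 \cos{\left(1 \right)}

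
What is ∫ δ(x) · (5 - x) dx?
5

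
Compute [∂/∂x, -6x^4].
- 24 x^{3}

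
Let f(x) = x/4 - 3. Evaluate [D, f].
\frac{1}{4}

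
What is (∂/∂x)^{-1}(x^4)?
\frac{x^{5}}{5}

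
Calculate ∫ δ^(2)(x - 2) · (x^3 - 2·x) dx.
12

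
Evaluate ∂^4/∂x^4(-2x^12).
- 23760 x^{8}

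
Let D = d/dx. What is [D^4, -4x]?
-16D^{3}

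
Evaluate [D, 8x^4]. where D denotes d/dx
32 x^{3}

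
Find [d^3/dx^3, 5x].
15\frac{d^{2}}{dx^{2}}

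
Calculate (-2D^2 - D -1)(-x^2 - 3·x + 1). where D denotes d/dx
x^{2} + 5 x + 6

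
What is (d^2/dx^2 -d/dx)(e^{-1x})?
2 e^{- x}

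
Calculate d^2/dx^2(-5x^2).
-10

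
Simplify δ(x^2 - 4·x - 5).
\frac{\delta(x - 5) + \delta(x + 1)}{6}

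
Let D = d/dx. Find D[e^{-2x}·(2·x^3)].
x^{2} \left(6 - 4 x\right) e^{- 2 x}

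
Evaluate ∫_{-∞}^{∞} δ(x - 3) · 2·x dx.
6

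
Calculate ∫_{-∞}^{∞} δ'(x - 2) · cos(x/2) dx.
\frac{\sin{\left(1 \right)}}{2}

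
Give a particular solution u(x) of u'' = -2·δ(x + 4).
-|x + 4|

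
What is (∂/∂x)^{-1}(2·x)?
x^{2}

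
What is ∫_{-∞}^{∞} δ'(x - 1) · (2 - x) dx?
1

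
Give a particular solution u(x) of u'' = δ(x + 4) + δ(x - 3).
\frac{|x + 4|}{2} + \frac{|x - 3|}{2}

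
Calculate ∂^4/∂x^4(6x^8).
10080 x^{4}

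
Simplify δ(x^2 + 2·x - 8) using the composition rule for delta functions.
\frac{\delta(x + 4) + \delta(x - 2)}{6}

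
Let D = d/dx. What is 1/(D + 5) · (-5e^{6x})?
- \frac{5 e^{6 x}}{11}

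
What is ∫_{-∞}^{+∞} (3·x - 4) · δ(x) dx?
-4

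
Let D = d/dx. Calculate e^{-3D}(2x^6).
2 x^{6} - 36 x^{5} + 270 x^{4} - 1080 x^{3} + 2430 x^{2} - 2916 x + 1458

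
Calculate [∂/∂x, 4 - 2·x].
-2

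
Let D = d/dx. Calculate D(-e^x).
- e^{x}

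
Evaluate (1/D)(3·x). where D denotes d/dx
\frac{3 x^{2}}{2}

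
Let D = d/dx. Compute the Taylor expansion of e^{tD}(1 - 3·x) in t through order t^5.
- 3 t - 3 x + 1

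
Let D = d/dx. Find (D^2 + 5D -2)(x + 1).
3 - 2 x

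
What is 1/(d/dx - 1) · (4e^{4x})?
\frac{4 e^{4 x}}{3}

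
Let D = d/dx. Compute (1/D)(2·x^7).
\frac{x^{8}}{4}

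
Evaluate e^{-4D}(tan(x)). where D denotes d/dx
\tan{\left(x - 4 \right)}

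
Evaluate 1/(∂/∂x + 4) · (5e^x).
e^{x}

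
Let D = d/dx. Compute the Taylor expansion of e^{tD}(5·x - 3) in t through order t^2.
5 t + 5 x - 3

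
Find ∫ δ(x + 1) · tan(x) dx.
- \tan{\left(1 \right)}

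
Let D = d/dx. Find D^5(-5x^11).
- 277200 x^{6}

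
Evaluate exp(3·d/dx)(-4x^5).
- 4 x^{5} - 60 x^{4} - 360 x^{3} - 1080 x^{2} - 1620 x - 972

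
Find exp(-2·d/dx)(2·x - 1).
2 x - 5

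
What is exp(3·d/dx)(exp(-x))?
e^{- x - 3}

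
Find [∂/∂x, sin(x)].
\cos{\left(x \right)}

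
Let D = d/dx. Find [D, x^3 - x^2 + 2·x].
3 x^{2} - 2 x + 2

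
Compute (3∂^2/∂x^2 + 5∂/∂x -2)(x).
5 - 2 x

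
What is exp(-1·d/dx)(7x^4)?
7 x^{4} - 28 x^{3} + 42 x^{2} - 28 x + 7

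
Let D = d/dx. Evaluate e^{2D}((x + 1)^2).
x^{2} + 6 x + 9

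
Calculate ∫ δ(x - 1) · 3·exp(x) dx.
3 e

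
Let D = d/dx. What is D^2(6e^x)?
6 e^{x}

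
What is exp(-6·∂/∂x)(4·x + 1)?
4 x - 23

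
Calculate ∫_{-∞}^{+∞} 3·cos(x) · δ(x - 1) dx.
3 \cos{\left(1 \right)}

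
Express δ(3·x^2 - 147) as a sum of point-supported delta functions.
\frac{\delta(x - 7) + \delta(x + 7)}{42}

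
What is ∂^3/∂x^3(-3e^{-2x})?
24 e^{- 2 x}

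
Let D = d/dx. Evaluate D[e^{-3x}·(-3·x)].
3 \left(3 x - 1\right) e^{- 3 x}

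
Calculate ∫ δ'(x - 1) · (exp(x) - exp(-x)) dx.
- 2 \cosh{\left(1 \right)}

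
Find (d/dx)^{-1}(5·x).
\frac{5 x^{2}}{2}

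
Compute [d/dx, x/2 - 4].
\frac{1}{2}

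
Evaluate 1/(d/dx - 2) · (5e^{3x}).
5 e^{3 x}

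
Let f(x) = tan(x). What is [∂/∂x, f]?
\frac{1}{\cos^{2}{\left(x \right)}}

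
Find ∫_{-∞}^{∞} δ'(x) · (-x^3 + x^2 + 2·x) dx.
-2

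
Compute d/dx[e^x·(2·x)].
2 \left(x + 1\right) e^{x}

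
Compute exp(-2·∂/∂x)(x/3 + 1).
\frac{x}{3} + \frac{1}{3}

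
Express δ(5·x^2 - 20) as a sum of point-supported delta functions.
\frac{\delta(x - 2) + \delta(x + 2)}{20}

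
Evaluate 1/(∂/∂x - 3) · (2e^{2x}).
- 2 e^{2 x}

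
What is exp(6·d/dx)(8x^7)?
8 x^{7} + 336 x^{6} + 6048 x^{5} + 60480 x^{4} + 362880 x^{3} + 1306368 x^{2} + 2612736 x + 2239488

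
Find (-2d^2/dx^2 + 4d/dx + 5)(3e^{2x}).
15 e^{2 x}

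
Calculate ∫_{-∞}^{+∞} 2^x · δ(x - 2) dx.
4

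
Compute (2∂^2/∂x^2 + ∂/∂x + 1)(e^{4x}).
37 e^{4 x}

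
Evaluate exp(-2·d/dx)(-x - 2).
- x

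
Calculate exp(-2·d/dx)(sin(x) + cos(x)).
\sqrt{2} \cos{\left(- x + \frac{\pi}{4} + 2 \right)}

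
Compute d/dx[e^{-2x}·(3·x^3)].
x^{2} \left(9 - 6 x\right) e^{- 2 x}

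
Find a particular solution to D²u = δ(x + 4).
\frac{|x + 4|}{2}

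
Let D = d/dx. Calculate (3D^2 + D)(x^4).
4 x^{2} \left(x + 9\right)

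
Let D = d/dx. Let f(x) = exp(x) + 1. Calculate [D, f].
e^{x}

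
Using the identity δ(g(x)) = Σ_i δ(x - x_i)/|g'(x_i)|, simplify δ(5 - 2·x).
\frac{\delta(x - 5/2)}{2}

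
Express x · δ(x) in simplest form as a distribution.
0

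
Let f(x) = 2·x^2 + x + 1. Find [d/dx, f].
4 x + 1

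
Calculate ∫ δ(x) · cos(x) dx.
1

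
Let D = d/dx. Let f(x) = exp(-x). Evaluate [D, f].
- e^{- x}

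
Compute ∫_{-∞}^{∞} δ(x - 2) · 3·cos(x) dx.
3 \cos{\left(2 \right)}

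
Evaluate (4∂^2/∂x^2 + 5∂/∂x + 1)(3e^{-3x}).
66 e^{- 3 x}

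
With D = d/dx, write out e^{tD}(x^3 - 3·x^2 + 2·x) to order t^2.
3 t^{2} \left(x - 1\right) + t \left(3 x^{2} - 6 x + 2\right) + x^{3} - 3 x^{2} + 2 x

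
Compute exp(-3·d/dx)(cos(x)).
\cos{\left(x - 3 \right)}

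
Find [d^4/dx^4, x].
4\frac{d^{3}}{dx^{3}}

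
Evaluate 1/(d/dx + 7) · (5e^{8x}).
\frac{e^{8 x}}{3}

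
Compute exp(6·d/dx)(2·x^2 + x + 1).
2 x^{2} + 25 x + 79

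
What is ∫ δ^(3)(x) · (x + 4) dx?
0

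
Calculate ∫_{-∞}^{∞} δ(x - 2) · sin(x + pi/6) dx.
\sin{\left(\frac{\pi}{6} + 2 \right)}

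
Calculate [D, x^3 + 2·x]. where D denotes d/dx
3 x^{2} + 2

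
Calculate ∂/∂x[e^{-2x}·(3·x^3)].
x^{2} \left(9 - 6 x\right) e^{- 2 x}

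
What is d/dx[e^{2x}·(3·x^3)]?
x^{2} \left(6 x + 9\right) e^{2 x}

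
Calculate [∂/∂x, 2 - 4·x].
-4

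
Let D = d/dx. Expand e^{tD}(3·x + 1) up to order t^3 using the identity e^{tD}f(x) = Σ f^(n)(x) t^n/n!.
3 t + 3 x + 1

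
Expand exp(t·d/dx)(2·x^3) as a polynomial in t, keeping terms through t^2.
2 x \left(3 t^{2} + 3 t x + x^{2}\right)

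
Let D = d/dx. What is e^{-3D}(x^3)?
x^{3} - 9 x^{2} + 27 x - 27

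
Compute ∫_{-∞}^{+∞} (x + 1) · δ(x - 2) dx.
3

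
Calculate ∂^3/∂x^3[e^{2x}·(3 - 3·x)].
\left(- 24 x - 12\right) e^{2 x}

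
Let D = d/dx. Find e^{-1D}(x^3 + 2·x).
x^{3} - 3 x^{2} + 5 x - 3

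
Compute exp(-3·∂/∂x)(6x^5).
6 x^{5} - 90 x^{4} + 540 x^{3} - 1620 x^{2} + 2430 x - 1458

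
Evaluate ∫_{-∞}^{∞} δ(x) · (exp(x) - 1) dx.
0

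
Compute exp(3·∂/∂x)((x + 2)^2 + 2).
x^{2} + 10 x + 27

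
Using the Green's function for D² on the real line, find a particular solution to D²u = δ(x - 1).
\frac{|x - 1|}{2}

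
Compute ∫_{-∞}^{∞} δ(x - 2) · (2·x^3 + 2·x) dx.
20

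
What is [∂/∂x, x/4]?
\frac{1}{4}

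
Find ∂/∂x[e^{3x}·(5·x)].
\left(15 x + 5\right) e^{3 x}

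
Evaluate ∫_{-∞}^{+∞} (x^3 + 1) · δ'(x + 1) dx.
-3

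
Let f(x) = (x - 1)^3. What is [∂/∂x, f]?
3 \left(x - 1\right)^{2}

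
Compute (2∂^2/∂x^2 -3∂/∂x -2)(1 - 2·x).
4 x + 4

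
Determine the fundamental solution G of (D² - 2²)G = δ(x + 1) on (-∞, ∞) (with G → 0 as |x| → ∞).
-\frac{e^{-2|x + 1|}}{4}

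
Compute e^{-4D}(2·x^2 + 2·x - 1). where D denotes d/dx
2 x^{2} - 14 x + 23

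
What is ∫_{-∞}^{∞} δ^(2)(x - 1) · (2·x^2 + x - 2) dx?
4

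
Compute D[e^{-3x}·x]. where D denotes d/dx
\left(1 - 3 x\right) e^{- 3 x}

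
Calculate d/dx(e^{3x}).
3 e^{3 x}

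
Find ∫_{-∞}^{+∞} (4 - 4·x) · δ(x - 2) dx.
-4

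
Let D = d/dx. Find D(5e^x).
5 e^{x}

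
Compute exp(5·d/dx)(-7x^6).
- 7 x^{6} - 210 x^{5} - 2625 x^{4} - 17500 x^{3} - 65625 x^{2} - 131250 x - 109375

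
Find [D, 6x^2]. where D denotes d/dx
12 x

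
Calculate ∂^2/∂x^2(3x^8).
168 x^{6}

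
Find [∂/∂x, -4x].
-4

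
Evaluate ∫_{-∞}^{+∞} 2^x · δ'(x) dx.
- \log{\left(2 \right)}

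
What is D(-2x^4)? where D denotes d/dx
- 8 x^{3}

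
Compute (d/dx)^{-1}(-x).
- \frac{x^{2}}{2}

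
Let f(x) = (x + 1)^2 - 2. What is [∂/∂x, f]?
2 x + 2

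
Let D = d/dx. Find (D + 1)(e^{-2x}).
- e^{- 2 x}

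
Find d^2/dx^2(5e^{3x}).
45 e^{3 x}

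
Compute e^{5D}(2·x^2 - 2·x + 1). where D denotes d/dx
2 x^{2} + 18 x + 41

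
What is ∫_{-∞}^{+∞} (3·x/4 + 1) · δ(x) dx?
1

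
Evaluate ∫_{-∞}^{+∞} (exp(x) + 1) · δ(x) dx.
2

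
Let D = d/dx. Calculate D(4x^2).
8 x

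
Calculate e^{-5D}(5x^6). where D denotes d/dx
5 x^{6} - 150 x^{5} + 1875 x^{4} - 12500 x^{3} + 46875 x^{2} - 93750 x + 78125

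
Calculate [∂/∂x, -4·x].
-4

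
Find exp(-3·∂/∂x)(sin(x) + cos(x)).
\sqrt{2} \cos{\left(- x + \frac{\pi}{4} + 3 \right)}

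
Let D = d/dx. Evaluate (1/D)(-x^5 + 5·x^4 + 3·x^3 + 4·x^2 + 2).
- \frac{x^{6}}{6} + x^{5} + \frac{3 x^{4}}{4} + \frac{4 x^{3}}{3} + 2 x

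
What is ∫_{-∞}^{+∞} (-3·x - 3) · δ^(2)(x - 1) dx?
0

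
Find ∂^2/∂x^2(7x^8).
392 x^{6}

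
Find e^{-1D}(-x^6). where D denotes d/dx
- x^{6} + 6 x^{5} - 15 x^{4} + 20 x^{3} - 15 x^{2} + 6 x - 1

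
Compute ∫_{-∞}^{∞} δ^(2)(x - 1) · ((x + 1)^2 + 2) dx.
2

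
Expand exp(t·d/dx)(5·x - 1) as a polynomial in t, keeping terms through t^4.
5 t + 5 x - 1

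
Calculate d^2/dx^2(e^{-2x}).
4 e^{- 2 x}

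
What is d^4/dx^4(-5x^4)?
-120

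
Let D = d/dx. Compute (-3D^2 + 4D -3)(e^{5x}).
- 58 e^{5 x}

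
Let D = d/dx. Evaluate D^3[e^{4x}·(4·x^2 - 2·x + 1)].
\left(256 x^{2} + 256 x + 64\right) e^{4 x}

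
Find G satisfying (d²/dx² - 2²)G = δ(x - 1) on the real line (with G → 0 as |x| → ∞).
-\frac{e^{-2|x - 1|}}{4}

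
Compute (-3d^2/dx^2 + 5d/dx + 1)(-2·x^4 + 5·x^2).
- 2 x^{4} - 40 x^{3} + 77 x^{2} + 50 x - 30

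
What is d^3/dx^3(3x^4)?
72 x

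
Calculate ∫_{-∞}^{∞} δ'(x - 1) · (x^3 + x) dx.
-4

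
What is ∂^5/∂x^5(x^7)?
2520 x^{2}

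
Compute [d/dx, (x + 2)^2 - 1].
2 x + 4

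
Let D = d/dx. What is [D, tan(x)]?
\frac{1}{\cos^{2}{\left(x \right)}}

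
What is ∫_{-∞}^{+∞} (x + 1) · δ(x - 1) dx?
2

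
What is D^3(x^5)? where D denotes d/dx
60 x^{2}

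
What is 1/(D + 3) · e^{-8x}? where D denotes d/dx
- \frac{e^{- 8 x}}{5}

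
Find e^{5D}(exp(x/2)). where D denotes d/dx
e^{\frac{x}{2} + \frac{5}{2}}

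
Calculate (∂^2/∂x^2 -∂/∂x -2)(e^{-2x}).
4 e^{- 2 x}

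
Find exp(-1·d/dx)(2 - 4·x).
6 - 4 x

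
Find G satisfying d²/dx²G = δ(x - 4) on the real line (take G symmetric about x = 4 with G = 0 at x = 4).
\frac{|x - 4|}{2}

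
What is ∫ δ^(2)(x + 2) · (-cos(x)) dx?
\cos{\left(2 \right)}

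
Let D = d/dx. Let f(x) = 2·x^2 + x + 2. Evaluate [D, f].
4 x + 1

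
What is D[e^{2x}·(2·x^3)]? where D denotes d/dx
x^{2} \left(4 x + 6\right) e^{2 x}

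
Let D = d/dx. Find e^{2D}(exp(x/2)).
e^{\frac{x}{2} + 1}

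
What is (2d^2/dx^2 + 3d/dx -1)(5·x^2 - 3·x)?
- 5 x^{2} + 33 x + 11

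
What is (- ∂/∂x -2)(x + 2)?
- 2 x - 5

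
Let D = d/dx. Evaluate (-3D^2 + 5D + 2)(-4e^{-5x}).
392 e^{- 5 x}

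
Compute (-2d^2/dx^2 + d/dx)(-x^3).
3 x \left(4 - x\right)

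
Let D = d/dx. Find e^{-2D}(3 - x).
5 - x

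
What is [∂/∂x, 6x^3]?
18 x^{2}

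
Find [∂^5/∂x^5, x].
5\frac{d^{4}}{dx^{4}}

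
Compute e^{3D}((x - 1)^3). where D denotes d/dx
x^{3} + 6 x^{2} + 12 x + 8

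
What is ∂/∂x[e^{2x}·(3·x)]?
\left(6 x + 3\right) e^{2 x}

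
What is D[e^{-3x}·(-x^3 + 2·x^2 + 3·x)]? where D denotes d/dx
\left(3 x^{3} - 9 x^{2} - 5 x + 3\right) e^{- 3 x}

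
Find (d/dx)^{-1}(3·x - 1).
\frac{3 x^{2}}{2} - x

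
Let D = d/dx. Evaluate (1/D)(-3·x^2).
- x^{3}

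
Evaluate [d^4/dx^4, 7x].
28\frac{d^{3}}{dx^{3}}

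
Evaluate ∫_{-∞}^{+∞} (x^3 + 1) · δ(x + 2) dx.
-7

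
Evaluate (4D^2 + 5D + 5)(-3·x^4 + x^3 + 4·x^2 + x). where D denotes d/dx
- 15 x^{4} - 55 x^{3} - 109 x^{2} + 69 x + 37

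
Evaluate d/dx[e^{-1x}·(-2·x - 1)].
\left(2 x - 1\right) e^{- x}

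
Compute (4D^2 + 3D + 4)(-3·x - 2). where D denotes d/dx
- 12 x - 17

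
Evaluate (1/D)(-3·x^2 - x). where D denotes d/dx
- x^{3} - \frac{x^{2}}{2}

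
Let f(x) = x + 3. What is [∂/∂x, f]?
1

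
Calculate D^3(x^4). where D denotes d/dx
24 x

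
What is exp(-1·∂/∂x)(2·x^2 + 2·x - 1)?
2 x^{2} - 2 x - 1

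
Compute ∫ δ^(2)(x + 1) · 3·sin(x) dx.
3 \sin{\left(1 \right)}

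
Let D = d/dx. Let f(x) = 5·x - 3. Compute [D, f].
5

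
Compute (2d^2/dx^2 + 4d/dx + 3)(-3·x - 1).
- 9 x - 15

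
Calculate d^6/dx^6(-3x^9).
- 181440 x^{3}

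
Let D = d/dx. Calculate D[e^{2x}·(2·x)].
\left(4 x + 2\right) e^{2 x}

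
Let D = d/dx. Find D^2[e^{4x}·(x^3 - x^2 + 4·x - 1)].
\left(16 x^{3} + 8 x^{2} + 54 x + 14\right) e^{4 x}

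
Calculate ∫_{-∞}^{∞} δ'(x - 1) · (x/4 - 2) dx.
- \frac{1}{4}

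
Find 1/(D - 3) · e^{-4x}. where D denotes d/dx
- \frac{e^{- 4 x}}{7}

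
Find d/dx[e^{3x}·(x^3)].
3 x^{2} \left(x + 1\right) e^{3 x}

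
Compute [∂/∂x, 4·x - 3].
4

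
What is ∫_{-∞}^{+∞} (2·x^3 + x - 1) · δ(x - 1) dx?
2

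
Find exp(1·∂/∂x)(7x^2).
7 x^{2} + 14 x + 7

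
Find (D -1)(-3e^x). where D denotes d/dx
0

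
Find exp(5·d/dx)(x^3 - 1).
x^{3} + 15 x^{2} + 75 x + 124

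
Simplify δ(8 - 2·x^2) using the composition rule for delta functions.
\frac{\delta(x - 2) + \delta(x + 2)}{8}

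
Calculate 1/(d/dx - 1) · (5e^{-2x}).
- \frac{5 e^{- 2 x}}{3}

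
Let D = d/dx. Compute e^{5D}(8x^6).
8 x^{6} + 240 x^{5} + 3000 x^{4} + 20000 x^{3} + 75000 x^{2} + 150000 x + 125000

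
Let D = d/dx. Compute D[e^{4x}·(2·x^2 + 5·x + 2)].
\left(8 x^{2} + 24 x + 13\right) e^{4 x}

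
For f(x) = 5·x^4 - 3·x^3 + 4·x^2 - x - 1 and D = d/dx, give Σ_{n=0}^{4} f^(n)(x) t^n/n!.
5 t^{4} + t^{3} \left(20 x - 3\right) + t^{2} \left(30 x^{2} - 9 x + 4\right) + t \left(20 x^{3} - 9 x^{2} + 8 x - 1\right) + 5 x^{4} - 3 x^{3} + 4 x^{2} - x - 1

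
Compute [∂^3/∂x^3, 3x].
9\frac{d^{2}}{dx^{2}}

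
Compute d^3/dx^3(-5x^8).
- 1680 x^{5}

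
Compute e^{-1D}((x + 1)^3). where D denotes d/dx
x^{3}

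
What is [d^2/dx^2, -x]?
-2\frac{d}{dx}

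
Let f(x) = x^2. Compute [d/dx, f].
2 x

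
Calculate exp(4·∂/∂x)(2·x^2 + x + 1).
2 x^{2} + 17 x + 37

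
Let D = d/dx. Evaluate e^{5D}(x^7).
x^{7} + 35 x^{6} + 525 x^{5} + 4375 x^{4} + 21875 x^{3} + 65625 x^{2} + 109375 x + 78125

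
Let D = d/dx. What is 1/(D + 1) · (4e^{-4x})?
- \frac{4 e^{- 4 x}}{3}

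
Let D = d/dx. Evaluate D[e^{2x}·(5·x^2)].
10 x \left(x + 1\right) e^{2 x}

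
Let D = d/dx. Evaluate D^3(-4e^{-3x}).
108 e^{- 3 x}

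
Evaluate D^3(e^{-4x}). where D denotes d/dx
- 64 e^{- 4 x}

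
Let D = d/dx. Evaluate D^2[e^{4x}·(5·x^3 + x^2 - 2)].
\left(80 x^{3} + 136 x^{2} + 46 x - 30\right) e^{4 x}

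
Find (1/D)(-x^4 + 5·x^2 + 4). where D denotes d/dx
- \frac{x^{5}}{5} + \frac{5 x^{3}}{3} + 4 x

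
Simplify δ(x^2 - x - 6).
\frac{\delta(x + 2) + \delta(x - 3)}{5}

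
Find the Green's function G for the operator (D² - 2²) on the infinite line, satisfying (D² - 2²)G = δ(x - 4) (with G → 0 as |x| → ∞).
-\frac{e^{-2|x - 4|}}{4}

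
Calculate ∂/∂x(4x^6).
24 x^{5}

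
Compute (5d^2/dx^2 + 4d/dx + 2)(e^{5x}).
147 e^{5 x}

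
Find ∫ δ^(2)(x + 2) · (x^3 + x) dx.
-12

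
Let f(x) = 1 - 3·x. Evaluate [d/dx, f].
-3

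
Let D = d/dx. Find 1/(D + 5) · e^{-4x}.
e^{- 4 x}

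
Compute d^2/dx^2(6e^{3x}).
54 e^{3 x}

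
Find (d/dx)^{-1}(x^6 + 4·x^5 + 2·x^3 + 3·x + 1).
\frac{x^{7}}{7} + \frac{2 x^{6}}{3} + \frac{x^{4}}{2} + \frac{3 x^{2}}{2} + x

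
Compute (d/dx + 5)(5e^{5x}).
50 e^{5 x}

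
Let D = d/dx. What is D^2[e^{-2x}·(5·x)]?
20 \left(x - 1\right) e^{- 2 x}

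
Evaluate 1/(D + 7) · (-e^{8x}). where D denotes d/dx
- \frac{e^{8 x}}{15}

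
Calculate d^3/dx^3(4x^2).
0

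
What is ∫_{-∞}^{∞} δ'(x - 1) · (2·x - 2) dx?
-2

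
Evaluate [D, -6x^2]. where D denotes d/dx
- 12 x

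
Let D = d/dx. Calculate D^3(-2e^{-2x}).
16 e^{- 2 x}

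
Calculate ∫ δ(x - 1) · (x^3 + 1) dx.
2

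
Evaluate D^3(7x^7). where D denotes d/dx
1470 x^{4}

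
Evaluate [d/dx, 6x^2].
12 x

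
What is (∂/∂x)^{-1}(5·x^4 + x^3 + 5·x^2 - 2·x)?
x^{5} + \frac{x^{4}}{4} + \frac{5 x^{3}}{3} - x^{2}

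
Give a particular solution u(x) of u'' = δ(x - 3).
\frac{|x - 3|}{2}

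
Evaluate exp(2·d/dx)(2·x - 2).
2 x + 2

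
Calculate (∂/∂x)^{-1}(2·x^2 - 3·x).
\frac{2 x^{3}}{3} - \frac{3 x^{2}}{2}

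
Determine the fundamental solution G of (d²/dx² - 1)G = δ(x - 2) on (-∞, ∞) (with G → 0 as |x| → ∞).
-\frac{e^{-|x - 2|}}{2}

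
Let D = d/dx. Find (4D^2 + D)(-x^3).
3 x \left(- x - 8\right)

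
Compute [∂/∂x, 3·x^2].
6 x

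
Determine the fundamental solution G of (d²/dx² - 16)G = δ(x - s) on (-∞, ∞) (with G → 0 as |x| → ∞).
-\frac{e^{-4|x-s|}}{8}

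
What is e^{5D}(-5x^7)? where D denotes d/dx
- 5 x^{7} - 175 x^{6} - 2625 x^{5} - 21875 x^{4} - 109375 x^{3} - 328125 x^{2} - 546875 x - 390625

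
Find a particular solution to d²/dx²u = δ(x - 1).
\frac{|x - 1|}{2}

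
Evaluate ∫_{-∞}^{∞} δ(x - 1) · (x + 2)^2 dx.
9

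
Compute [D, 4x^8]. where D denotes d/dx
32 x^{7}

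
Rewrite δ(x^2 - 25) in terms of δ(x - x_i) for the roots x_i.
\frac{\delta(x - 5) + \delta(x + 5)}{10}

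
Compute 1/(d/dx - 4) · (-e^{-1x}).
\frac{e^{- x}}{5}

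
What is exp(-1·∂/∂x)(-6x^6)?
- 6 x^{6} + 36 x^{5} - 90 x^{4} + 120 x^{3} - 90 x^{2} + 36 x - 6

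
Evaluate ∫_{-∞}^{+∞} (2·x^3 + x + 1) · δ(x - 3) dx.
58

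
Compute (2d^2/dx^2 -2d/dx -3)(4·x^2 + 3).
- 12 x^{2} - 16 x + 7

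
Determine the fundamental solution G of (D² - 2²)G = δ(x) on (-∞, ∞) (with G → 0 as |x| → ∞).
-\frac{e^{-2|x|}}{4}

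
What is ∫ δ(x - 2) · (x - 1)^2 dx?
1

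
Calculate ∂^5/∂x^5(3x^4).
0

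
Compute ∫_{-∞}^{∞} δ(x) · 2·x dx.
0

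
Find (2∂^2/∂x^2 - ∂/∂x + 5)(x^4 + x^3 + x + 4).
5 x^{4} + x^{3} + 21 x^{2} + 17 x + 19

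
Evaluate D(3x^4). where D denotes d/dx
12 x^{3}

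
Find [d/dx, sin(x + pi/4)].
\cos{\left(x + \frac{\pi}{4} \right)}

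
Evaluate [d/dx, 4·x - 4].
4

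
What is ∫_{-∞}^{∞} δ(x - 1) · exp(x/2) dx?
e^{\frac{1}{2}}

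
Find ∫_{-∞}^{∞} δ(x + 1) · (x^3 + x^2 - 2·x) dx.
2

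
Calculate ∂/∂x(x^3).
3 x^{2}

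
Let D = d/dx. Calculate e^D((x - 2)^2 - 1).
x \left(x - 2\right)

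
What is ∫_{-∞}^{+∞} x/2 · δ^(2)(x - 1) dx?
0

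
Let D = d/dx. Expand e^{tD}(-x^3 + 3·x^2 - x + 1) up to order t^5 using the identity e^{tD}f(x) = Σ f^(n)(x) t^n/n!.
- t^{3} - 3 t^{2} \left(x - 1\right) - t \left(3 x^{2} - 6 x + 1\right) - x^{3} + 3 x^{2} - x + 1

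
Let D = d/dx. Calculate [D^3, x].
3D^{2}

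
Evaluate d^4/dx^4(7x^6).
2520 x^{2}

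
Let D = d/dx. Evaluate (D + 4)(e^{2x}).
6 e^{2 x}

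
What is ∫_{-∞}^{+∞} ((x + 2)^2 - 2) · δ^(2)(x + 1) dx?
2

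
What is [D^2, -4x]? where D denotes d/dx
-8D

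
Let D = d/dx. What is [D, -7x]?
-7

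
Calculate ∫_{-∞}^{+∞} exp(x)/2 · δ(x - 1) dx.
\frac{e}{2}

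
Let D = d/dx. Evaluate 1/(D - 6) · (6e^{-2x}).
- \frac{3 e^{- 2 x}}{4}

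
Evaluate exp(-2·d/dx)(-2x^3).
- 2 x^{3} + 12 x^{2} - 24 x + 16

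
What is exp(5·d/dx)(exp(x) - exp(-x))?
2 \sinh{\left(x + 5 \right)}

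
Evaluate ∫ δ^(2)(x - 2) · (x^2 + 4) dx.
2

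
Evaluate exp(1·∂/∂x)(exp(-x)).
e^{- x - 1}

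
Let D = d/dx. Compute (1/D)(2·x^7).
\frac{x^{8}}{4}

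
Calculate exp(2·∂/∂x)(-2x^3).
- 2 x^{3} - 12 x^{2} - 24 x - 16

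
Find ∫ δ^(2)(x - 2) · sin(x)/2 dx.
- \frac{\sin{\left(2 \right)}}{2}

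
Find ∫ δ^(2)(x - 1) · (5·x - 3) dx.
0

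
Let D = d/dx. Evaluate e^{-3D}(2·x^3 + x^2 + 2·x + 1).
2 x^{3} - 17 x^{2} + 50 x - 50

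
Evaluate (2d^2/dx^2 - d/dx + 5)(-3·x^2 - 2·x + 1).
- 15 x^{2} - 4 x - 5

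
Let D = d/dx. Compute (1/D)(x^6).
\frac{x^{7}}{7}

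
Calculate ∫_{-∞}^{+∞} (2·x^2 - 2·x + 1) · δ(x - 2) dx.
5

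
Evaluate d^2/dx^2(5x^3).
30 x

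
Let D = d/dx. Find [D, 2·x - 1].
2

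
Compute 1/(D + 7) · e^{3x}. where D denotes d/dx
\frac{e^{3 x}}{10}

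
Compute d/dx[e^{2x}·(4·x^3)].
x^{2} \left(8 x + 12\right) e^{2 x}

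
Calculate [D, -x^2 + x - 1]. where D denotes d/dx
1 - 2 x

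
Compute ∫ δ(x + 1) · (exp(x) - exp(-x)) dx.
- 2 \sinh{\left(1 \right)}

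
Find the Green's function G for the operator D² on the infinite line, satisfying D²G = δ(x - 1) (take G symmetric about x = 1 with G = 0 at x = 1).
\frac{|x - 1|}{2}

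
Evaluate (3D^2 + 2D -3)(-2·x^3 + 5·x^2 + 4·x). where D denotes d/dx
6 x^{3} - 27 x^{2} - 28 x + 38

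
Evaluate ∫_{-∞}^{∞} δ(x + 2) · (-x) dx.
2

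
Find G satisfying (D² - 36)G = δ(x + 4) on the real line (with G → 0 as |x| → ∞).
-\frac{e^{-6|x + 4|}}{12}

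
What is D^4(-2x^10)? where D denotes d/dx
- 10080 x^{6}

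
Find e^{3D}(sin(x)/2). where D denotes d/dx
\frac{\sin{\left(x + 3 \right)}}{2}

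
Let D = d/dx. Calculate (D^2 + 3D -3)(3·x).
9 - 9 x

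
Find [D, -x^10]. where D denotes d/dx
- 10 x^{9}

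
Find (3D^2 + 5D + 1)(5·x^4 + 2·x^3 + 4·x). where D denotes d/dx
5 x^{4} + 102 x^{3} + 210 x^{2} + 40 x + 20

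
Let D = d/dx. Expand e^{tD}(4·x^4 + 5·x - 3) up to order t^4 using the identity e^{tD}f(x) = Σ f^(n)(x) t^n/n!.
4 t^{4} + 16 t^{3} x + 24 t^{2} x^{2} + t \left(16 x^{3} + 5\right) + 4 x^{4} + 5 x - 3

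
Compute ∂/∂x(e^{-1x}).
- e^{- x}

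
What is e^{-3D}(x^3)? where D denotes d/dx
x^{3} - 9 x^{2} + 27 x - 27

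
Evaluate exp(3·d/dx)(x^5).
x^{5} + 15 x^{4} + 90 x^{3} + 270 x^{2} + 405 x + 243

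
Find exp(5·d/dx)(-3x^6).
- 3 x^{6} - 90 x^{5} - 1125 x^{4} - 7500 x^{3} - 28125 x^{2} - 56250 x - 46875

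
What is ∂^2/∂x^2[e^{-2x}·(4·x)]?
16 \left(x - 1\right) e^{- 2 x}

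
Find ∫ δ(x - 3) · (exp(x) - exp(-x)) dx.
2 \sinh{\left(3 \right)}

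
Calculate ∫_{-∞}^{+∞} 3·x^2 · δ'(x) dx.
0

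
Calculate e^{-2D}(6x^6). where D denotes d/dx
6 x^{6} - 72 x^{5} + 360 x^{4} - 960 x^{3} + 1440 x^{2} - 1152 x + 384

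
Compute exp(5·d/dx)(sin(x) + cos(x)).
\sqrt{2} \sin{\left(x + \frac{\pi}{4} + 5 \right)}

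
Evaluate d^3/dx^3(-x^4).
- 24 x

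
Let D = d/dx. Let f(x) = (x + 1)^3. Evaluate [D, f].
3 \left(x + 1\right)^{2}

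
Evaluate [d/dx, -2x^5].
- 10 x^{4}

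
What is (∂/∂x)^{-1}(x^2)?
\frac{x^{3}}{3}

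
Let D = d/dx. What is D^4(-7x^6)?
- 2520 x^{2}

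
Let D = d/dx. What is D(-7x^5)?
- 35 x^{4}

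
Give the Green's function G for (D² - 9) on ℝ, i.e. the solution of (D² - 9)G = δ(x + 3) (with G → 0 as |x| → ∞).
-\frac{e^{-3|x + 3|}}{6}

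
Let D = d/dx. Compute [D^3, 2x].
6D^{2}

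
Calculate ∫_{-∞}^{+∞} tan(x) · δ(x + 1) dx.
- \tan{\left(1 \right)}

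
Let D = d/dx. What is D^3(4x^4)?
96 x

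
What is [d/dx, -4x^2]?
- 8 x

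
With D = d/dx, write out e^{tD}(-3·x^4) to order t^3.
3 x \left(- 4 t^{3} - 6 t^{2} x - 4 t x^{2} - x^{3}\right)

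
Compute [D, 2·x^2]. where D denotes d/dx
4 x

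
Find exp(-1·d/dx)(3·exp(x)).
3 e^{x - 1}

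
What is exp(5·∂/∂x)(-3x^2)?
- 3 x^{2} - 30 x - 75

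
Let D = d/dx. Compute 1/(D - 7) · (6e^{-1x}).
- \frac{3 e^{- x}}{4}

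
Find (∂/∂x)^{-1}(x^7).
\frac{x^{8}}{8}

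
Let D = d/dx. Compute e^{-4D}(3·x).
3 x - 12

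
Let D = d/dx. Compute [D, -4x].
-4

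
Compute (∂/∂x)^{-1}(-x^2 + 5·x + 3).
- \frac{x^{3}}{3} + \frac{5 x^{2}}{2} + 3 x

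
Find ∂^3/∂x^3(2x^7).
420 x^{4}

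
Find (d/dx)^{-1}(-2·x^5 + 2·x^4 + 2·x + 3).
- \frac{x^{6}}{3} + \frac{2 x^{5}}{5} + x^{2} + 3 x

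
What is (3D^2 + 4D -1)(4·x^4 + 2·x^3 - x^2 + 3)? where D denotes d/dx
- 4 x^{4} + 62 x^{3} + 169 x^{2} + 28 x - 9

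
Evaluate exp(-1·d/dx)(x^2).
x^{2} - 2 x + 1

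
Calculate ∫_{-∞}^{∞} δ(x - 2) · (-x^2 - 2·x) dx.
-8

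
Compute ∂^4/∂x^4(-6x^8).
- 10080 x^{4}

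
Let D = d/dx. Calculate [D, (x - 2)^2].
2 x - 4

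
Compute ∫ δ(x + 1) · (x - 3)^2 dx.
16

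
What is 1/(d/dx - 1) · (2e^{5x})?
\frac{e^{5 x}}{2}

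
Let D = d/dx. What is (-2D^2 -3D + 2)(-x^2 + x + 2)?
- 2 x^{2} + 8 x + 5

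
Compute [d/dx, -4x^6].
- 24 x^{5}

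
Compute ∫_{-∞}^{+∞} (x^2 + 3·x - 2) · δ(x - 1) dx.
2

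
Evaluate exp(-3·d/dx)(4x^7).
4 x^{7} - 84 x^{6} + 756 x^{5} - 3780 x^{4} + 11340 x^{3} - 20412 x^{2} + 20412 x - 8748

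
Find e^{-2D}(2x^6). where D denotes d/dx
2 x^{6} - 24 x^{5} + 120 x^{4} - 320 x^{3} + 480 x^{2} - 384 x + 128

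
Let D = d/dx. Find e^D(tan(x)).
\tan{\left(x + 1 \right)}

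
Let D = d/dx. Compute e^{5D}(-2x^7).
- 2 x^{7} - 70 x^{6} - 1050 x^{5} - 8750 x^{4} - 43750 x^{3} - 131250 x^{2} - 218750 x - 156250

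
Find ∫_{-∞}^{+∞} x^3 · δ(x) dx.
0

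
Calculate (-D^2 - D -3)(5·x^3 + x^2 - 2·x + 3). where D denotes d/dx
- 15 x^{3} - 18 x^{2} - 26 x - 9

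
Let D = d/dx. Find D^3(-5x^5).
- 300 x^{2}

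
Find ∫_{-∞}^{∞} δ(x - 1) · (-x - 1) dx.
-2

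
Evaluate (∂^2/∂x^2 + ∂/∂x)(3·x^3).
9 x \left(x + 2\right)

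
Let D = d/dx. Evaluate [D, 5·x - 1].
5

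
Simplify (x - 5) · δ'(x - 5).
-\delta(x - 5)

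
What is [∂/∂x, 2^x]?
2^{x} \log{\left(2 \right)}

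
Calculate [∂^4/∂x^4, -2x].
-8\frac{d^{3}}{dx^{3}}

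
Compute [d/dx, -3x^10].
- 30 x^{9}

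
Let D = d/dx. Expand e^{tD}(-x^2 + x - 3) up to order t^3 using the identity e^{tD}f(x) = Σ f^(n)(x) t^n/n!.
- t^{2} - t \left(2 x - 1\right) - x^{2} + x - 3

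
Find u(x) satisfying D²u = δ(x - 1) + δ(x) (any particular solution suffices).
\frac{|x - 1|}{2} + \frac{|x|}{2}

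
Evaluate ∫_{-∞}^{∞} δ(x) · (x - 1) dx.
-1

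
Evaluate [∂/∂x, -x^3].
- 3 x^{2}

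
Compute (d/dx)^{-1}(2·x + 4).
x^{2} + 4 x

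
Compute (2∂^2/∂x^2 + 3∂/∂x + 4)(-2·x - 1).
- 8 x - 10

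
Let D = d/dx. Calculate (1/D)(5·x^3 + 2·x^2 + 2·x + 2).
\frac{5 x^{4}}{4} + \frac{2 x^{3}}{3} + x^{2} + 2 x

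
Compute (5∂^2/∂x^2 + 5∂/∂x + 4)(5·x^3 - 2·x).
20 x^{3} + 75 x^{2} + 142 x - 10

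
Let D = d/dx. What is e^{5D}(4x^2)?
4 x^{2} + 40 x + 100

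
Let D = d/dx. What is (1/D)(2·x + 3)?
x^{2} + 3 x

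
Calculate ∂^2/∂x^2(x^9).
72 x^{7}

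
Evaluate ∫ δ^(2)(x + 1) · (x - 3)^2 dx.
2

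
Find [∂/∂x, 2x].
2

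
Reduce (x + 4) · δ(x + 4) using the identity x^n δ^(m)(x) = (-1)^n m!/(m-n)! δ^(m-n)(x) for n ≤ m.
0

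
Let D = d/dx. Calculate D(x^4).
4 x^{3}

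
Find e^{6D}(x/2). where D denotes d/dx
\frac{x}{2} + 3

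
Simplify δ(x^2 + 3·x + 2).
\frac{\delta(x + 1) + \delta(x + 2)}{1}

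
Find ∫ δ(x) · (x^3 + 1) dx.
1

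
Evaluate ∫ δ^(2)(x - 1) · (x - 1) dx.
0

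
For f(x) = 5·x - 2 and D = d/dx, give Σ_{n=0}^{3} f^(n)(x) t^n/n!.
5 t + 5 x - 2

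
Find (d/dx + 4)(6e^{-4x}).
0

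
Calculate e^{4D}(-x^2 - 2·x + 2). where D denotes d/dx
- x^{2} - 10 x - 22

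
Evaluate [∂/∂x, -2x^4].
- 8 x^{3}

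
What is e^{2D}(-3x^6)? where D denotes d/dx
- 3 x^{6} - 36 x^{5} - 180 x^{4} - 480 x^{3} - 720 x^{2} - 576 x - 192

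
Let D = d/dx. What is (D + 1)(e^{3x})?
4 e^{3 x}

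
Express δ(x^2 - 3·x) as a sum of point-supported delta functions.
\frac{\delta(x - 3) + \delta(x)}{3}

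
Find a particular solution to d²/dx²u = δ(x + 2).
\frac{|x + 2|}{2}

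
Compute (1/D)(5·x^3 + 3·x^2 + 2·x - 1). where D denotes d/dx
\frac{5 x^{4}}{4} + x^{3} + x^{2} - x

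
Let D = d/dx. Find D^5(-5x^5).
-600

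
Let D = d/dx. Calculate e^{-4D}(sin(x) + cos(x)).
\sqrt{2} \cos{\left(- x + \frac{\pi}{4} + 4 \right)}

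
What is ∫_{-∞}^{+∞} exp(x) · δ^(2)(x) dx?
1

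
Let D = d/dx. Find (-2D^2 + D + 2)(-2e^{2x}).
8 e^{2 x}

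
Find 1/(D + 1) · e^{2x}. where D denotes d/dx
\frac{e^{2 x}}{3}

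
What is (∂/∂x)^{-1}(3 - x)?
- \frac{x^{2}}{2} + 3 x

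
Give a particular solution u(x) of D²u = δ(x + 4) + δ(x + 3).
\frac{|x + 4|}{2} + \frac{|x + 3|}{2}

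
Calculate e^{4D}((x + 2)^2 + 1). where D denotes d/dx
x^{2} + 12 x + 37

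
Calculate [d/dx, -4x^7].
- 28 x^{6}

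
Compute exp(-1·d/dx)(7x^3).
7 x^{3} - 21 x^{2} + 21 x - 7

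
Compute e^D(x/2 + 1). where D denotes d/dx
\frac{x}{2} + \frac{3}{2}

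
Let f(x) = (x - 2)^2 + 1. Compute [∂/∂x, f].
2 x - 4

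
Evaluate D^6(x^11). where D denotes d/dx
332640 x^{5}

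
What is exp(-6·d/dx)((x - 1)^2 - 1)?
x^{2} - 14 x + 48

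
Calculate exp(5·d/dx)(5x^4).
5 x^{4} + 100 x^{3} + 750 x^{2} + 2500 x + 3125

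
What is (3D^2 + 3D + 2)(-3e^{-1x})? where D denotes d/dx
- 6 e^{- x}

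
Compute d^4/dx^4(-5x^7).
- 4200 x^{3}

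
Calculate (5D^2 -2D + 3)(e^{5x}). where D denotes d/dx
118 e^{5 x}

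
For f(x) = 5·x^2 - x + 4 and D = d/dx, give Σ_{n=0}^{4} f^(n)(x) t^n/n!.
5 t^{2} + t \left(10 x - 1\right) + 5 x^{2} - x + 4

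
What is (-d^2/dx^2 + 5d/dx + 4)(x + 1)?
4 x + 9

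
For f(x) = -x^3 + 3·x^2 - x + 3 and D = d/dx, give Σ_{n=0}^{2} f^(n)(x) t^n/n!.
3 t^{2} \left(1 - x\right) - t \left(3 x^{2} - 6 x + 1\right) - x^{3} + 3 x^{2} - x + 3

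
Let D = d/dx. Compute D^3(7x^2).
0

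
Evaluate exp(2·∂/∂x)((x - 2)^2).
x^{2}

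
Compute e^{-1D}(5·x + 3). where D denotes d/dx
5 x - 2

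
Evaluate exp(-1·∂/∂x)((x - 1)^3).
x^{3} - 6 x^{2} + 12 x - 8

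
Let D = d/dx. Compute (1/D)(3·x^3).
\frac{3 x^{4}}{4}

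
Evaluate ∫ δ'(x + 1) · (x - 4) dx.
-1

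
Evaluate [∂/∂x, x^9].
9 x^{8}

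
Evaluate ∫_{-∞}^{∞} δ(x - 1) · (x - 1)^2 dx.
0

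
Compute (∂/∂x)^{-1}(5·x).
\frac{5 x^{2}}{2}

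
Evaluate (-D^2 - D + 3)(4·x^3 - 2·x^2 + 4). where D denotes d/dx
12 x^{3} - 18 x^{2} - 20 x + 16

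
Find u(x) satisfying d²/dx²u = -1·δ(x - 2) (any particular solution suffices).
-\frac{|x - 2|}{2}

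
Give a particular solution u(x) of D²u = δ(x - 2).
\frac{|x - 2|}{2}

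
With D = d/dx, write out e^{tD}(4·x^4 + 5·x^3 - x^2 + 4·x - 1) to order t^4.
4 t^{4} + t^{3} \left(16 x + 5\right) + t^{2} \left(24 x^{2} + 15 x - 1\right) + t \left(16 x^{3} + 15 x^{2} - 2 x + 4\right) + 4 x^{4} + 5 x^{3} - x^{2} + 4 x - 1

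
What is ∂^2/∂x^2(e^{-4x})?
16 e^{- 4 x}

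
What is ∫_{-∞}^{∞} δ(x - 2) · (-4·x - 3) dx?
-11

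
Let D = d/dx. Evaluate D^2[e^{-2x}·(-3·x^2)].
6 \left(- 2 x^{2} + 4 x - 1\right) e^{- 2 x}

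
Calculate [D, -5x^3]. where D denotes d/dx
- 15 x^{2}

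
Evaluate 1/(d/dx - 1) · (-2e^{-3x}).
\frac{e^{- 3 x}}{2}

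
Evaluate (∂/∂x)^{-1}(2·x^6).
\frac{2 x^{7}}{7}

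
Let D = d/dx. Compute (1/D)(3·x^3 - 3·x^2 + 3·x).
\frac{3 x^{4}}{4} - x^{3} + \frac{3 x^{2}}{2}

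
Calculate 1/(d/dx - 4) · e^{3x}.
- e^{3 x}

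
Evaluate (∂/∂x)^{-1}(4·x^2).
\frac{4 x^{3}}{3}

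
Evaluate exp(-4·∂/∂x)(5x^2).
5 x^{2} - 40 x + 80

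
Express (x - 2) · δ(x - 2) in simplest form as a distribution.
0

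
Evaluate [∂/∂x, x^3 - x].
3 x^{2} - 1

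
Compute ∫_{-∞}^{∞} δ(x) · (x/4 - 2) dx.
-2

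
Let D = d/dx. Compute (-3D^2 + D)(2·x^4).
8 x^{2} \left(x - 9\right)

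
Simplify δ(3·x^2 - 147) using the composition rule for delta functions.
\frac{\delta(x - 7) + \delta(x + 7)}{42}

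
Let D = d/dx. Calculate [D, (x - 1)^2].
2 x - 2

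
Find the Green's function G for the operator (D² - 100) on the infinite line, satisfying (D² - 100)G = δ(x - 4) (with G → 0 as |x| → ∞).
-\frac{e^{-10|x - 4|}}{20}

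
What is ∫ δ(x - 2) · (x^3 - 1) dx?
7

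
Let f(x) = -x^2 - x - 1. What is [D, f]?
- 2 x - 1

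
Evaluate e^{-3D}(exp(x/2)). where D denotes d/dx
e^{\frac{x}{2} - \frac{3}{2}}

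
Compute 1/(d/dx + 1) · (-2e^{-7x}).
\frac{e^{- 7 x}}{3}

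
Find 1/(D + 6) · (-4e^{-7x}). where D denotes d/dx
4 e^{- 7 x}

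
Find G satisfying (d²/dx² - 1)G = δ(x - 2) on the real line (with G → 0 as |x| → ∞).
-\frac{e^{-|x - 2|}}{2}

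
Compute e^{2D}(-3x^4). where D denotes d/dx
- 3 x^{4} - 24 x^{3} - 72 x^{2} - 96 x - 48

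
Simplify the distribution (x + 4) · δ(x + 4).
0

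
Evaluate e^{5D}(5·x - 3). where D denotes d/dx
5 x + 22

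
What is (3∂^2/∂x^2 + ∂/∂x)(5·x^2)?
10 x + 30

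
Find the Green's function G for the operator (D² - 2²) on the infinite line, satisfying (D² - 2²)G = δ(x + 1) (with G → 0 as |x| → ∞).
-\frac{e^{-2|x + 1|}}{4}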